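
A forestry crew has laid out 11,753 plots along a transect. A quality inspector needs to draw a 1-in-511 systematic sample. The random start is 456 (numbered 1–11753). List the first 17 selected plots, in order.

plot 1: 456
plot 2: 456 + 511 = 967
plot 3: 967 + 511 = 1478
plot 4: 1478 + 511 = 1989
plot 5: 1989 + 511 = 2500
plot 6: 2500 + 511 = 3011
plot 7: 3011 + 511 = 3522
plot 8: 3522 + 511 = 4033
plot 9: 4033 + 511 = 4544
plot 10: 4544 + 511 = 5055
plot 11: 5055 + 511 = 5566
plot 12: 5566 + 511 = 6077
plot 13: 6077 + 511 = 6588
plot 14: 6588 + 511 = 7099
plot 15: 7099 + 511 = 7610
plot 16: 7610 + 511 = 8121
plot 17: 8121 + 511 = 8632

456, 967, 1478, 1989, 2500, 3011, 3522, 4033, 4544, 5055, 5566, 6077, 6588, 7099, 7610, 8121, 8632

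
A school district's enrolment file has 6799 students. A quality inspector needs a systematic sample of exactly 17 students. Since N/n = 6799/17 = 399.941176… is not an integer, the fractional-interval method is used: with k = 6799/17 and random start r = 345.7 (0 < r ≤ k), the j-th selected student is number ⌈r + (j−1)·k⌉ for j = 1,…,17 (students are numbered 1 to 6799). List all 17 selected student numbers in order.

346, 746, 1146, 1546, 1946, 2346, 2746, 3146, 3546, 3946, 4346, 4746, 5145, 5545, 5945, 6345, 6745

j=1: r + 0k = 345.7 → ⌈·⌉ = 346
j=2: r + 1k = 745.641176… → ⌈·⌉ = 746
j=3: r + 2k = 1145.582352… → ⌈·⌉ = 1146
j=4: r + 3k = 1545.523529… → ⌈·⌉ = 1546
j=5: r + 4k = 1945.464705… → ⌈·⌉ = 1946
j=6: r + 5k = 2345.405882… → ⌈·⌉ = 2346
j=7: r + 6k = 2745.347058… → ⌈·⌉ = 2746
j=8: r + 7k = 3145.288235… → ⌈·⌉ = 3146
j=9: r + 8k = 3545.229411… → ⌈·⌉ = 3546
j=10: r + 9k = 3945.170588… → ⌈·⌉ = 3946
j=11: r + 10k = 4345.111764… → ⌈·⌉ = 4346
j=12: r + 11k = 4745.052941… → ⌈·⌉ = 4746
j=13: r + 12k = 5144.994117… → ⌈·⌉ = 5145
j=14: r + 13k = 5544.935294… → ⌈·⌉ = 5545
j=15: r + 14k = 5944.876470… → ⌈·⌉ = 5945
j=16: r + 15k = 6344.817647… → ⌈·⌉ = 6345
j=17: r + 16k = 6744.758823… → ⌈·⌉ = 6745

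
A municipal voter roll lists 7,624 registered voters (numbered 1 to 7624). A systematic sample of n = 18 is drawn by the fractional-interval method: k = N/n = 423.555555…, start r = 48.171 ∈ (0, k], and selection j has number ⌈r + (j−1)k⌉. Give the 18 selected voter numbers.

j=1: r + 0k = 48.171 → ⌈·⌉ = 49
j=2: r + 1k = 471.726555… → ⌈·⌉ = 472
j=3: r + 2k = 895.282111… → ⌈·⌉ = 896
j=4: r + 3k = 1318.837666… → ⌈·⌉ = 1319
j=5: r + 4k = 1742.393222… → ⌈·⌉ = 1743
j=6: r + 5k = 2165.948777… → ⌈·⌉ = 2166
j=7: r + 6k = 2589.504333… → ⌈·⌉ = 2590
j=8: r + 7k = 3013.059888… → ⌈·⌉ = 3014
j=9: r + 8k = 3436.615444… → ⌈·⌉ = 3437
j=10: r + 9k = 3860.171 → ⌈·⌉ = 3861
j=11: r + 10k = 4283.726555… → ⌈·⌉ = 4284
j=12: r + 11k = 4707.282111… → ⌈·⌉ = 4708
j=13: r + 12k = 5130.837666… → ⌈·⌉ = 5131
j=14: r + 13k = 5554.393222… → ⌈·⌉ = 5555
j=15: r + 14k = 5977.948777… → ⌈·⌉ = 5978
j=16: r + 15k = 6401.504333… → ⌈·⌉ = 6402
j=17: r + 16k = 6825.059888… → ⌈·⌉ = 6826
j=18: r + 17k = 7248.615444… → ⌈·⌉ = 7249

49, 472, 896, 1319, 1743, 2166, 2590, 3014, 3437, 3861, 4284, 4708, 5131, 5555, 5978, 6402, 6826, 7249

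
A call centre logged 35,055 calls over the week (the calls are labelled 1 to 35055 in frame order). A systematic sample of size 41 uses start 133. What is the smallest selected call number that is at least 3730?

4408

k = 35055/41 = 855
Steps past start: ⌈(3730 − 133)/855⌉ = ⌈3597/855⌉ = 5
Selected call: 133 + 5×855 = 4408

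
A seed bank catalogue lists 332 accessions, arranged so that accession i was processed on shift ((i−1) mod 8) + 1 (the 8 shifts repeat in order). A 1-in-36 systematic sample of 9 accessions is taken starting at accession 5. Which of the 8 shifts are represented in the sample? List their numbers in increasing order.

Consecutive selections differ by k = 36, so their shift numbers differ by 36 mod 8 = 4.
gcd(36, 8) = 4, so the sample visits 8/4 = 2 distinct residues mod 8.
Start 5 is shift 5; the shifts hit are 1, 5.

1, 5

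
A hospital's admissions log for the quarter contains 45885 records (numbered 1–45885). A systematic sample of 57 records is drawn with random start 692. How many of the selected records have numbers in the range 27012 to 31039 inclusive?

5

k = 45885/57 = 805
First selection ≥ 27012: 692 + ⌈(27012−692)/805⌉·805 = 692 + 33×805 = 27257
Last selection ≤ 31039: 692 + ⌊(31039−692)/805⌋·805 = 692 + 37×805 = 30477
Count = 37 − 33 + 1 = 5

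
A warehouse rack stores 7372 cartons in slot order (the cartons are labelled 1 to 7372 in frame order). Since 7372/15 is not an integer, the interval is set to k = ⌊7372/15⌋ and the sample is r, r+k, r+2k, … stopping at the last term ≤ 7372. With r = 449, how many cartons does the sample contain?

15

k = ⌊7372/15⌋ = 491
Achieved size = ⌊(7372 − 449)/491⌋ + 1 = ⌊6923/491⌋ + 1 = 14 + 1 = 15
(last selection: 449 + 14×491 = 7323 ≤ 7372; next would be 7814 > 7372)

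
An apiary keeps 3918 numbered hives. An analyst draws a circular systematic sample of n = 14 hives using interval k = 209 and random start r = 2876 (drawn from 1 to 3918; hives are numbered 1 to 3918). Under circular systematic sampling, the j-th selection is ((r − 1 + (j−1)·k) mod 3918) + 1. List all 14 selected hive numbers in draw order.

2876, 3085, 3294, 3503, 3712, 3, 212, 421, 630, 839, 1048, 1257, 1466, 1675

Selection 1: 2876
Selection 2: 2876 + 209 = 3085
Selection 3: 3085 + 209 = 3294
Selection 4: 3294 + 209 = 3503
Selection 5: 3503 + 209 = 3712
Selection 6: 3712 + 209 = 3921 → 3921 − 3918 = 3
Selection 7: 3 + 209 = 212
Selection 8: 212 + 209 = 421
Selection 9: 421 + 209 = 630
Selection 10: 630 + 209 = 839
Selection 11: 839 + 209 = 1048
Selection 12: 1048 + 209 = 1257
Selection 13: 1257 + 209 = 1466
Selection 14: 1466 + 209 = 1675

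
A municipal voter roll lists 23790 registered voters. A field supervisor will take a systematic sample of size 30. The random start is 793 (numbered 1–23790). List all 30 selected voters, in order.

k = N/n = 23790/30 = 793
voter 1: 793
voter 2: 793 + 793 = 1586
voter 3: 1586 + 793 = 2379
voter 4: 2379 + 793 = 3172
voter 5: 3172 + 793 = 3965
voter 6: 3965 + 793 = 4758
voter 7: 4758 + 793 = 5551
voter 8: 5551 + 793 = 6344
voter 9: 6344 + 793 = 7137
voter 10: 7137 + 793 = 7930
voter 11: 7930 + 793 = 8723
voter 12: 8723 + 793 = 9516
voter 13: 9516 + 793 = 10309
voter 14: 10309 + 793 = 11102
voter 15: 11102 + 793 = 11895
voter 16: 11895 + 793 = 12688
voter 17: 12688 + 793 = 13481
voter 18: 13481 + 793 = 14274
voter 19: 14274 + 793 = 15067
voter 20: 15067 + 793 = 15860
voter 21: 15860 + 793 = 16653
voter 22: 16653 + 793 = 17446
voter 23: 17446 + 793 = 18239
voter 24: 18239 + 793 = 19032
voter 25: 19032 + 793 = 19825
voter 26: 19825 + 793 = 20618
voter 27: 20618 + 793 = 21411
voter 28: 21411 + 793 = 22204
voter 29: 22204 + 793 = 22997
voter 30: 22997 + 793 = 23790

793, 1586, 2379, 3172, 3965, 4758, 5551, 6344, 7137, 7930, 8723, 9516, 10309, 11102, 11895, 12688, 13481, 14274, 15067, 15860, 16653, 17446, 18239, 19032, 19825, 20618, 21411, 22204, 22997, 23790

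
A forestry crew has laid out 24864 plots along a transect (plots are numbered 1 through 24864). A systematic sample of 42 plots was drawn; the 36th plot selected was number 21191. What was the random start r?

471

k = 24864/42 = 592
r = 21191 − (36−1)×592 = 21191 − 20720 = 471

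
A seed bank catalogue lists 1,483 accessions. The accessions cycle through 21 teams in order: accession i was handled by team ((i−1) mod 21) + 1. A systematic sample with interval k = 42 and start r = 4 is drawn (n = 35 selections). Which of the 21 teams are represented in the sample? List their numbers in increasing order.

4

Consecutive selections differ by k = 42, so their team numbers differ by 42 mod 21 = 0.
gcd(42, 21) = 21, so the sample visits 21/21 = 1 distinct residues mod 21.
Start 4 is team 4; the teams hit are 4.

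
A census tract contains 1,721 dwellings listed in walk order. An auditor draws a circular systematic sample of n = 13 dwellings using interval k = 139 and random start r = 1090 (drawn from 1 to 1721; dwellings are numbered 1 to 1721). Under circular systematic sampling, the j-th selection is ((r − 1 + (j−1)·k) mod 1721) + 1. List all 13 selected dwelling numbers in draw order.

1090, 1229, 1368, 1507, 1646, 64, 203, 342, 481, 620, 759, 898, 1037

Selection 1: 1090
Selection 2: 1090 + 139 = 1229
Selection 3: 1229 + 139 = 1368
Selection 4: 1368 + 139 = 1507
Selection 5: 1507 + 139 = 1646
Selection 6: 1646 + 139 = 1785 → 1785 − 1721 = 64
Selection 7: 64 + 139 = 203
Selection 8: 203 + 139 = 342
Selection 9: 342 + 139 = 481
Selection 10: 481 + 139 = 620
Selection 11: 620 + 139 = 759
Selection 12: 759 + 139 = 898
Selection 13: 898 + 139 = 1037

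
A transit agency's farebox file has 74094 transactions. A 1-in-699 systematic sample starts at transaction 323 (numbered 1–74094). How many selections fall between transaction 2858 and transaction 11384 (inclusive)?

12

k = 699
First selection ≥ 2858: 323 + ⌈(2858−323)/699⌉·699 = 323 + 4×699 = 3119
Last selection ≤ 11384: 323 + ⌊(11384−323)/699⌋·699 = 323 + 15×699 = 10808
Count = 15 − 4 + 1 = 12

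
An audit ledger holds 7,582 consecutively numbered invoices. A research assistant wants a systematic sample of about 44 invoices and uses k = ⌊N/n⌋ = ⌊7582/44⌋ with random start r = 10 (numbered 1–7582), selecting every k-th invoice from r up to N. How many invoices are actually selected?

k = ⌊7582/44⌋ = 172
Achieved size = ⌊(7582 − 10)/172⌋ + 1 = ⌊7572/172⌋ + 1 = 44 + 1 = 45
(last selection: 10 + 44×172 = 7578 ≤ 7582; next would be 7750 > 7582)

45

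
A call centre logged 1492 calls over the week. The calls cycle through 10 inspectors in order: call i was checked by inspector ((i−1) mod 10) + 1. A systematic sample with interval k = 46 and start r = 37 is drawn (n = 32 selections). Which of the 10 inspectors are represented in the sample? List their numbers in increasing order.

Consecutive selections differ by k = 46, so their inspector numbers differ by 46 mod 10 = 6.
gcd(46, 10) = 2, so the sample visits 10/2 = 5 distinct residues mod 10.
Start 37 is inspector 7; the inspectors hit are 1, 3, 5, 7, 9.

1, 3, 5, 7, 9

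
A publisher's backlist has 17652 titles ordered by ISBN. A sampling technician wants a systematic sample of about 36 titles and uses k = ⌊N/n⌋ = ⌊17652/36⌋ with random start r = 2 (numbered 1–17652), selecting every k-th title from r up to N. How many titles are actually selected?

37

k = ⌊17652/36⌋ = 490
Achieved size = ⌊(17652 − 2)/490⌋ + 1 = ⌊17650/490⌋ + 1 = 36 + 1 = 37
(last selection: 2 + 36×490 = 17642 ≤ 17652; next would be 18132 > 17652)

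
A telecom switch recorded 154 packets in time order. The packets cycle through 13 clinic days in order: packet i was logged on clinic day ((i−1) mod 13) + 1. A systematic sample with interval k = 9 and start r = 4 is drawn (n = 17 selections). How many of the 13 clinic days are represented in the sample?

13

Consecutive selections differ by k = 9, so their clinic day numbers differ by 9 mod 13 = 9.
gcd(9, 13) = 1, so the sample visits 13/1 = 13 distinct residues mod 13.
Start 4 is clinic day 4; the clinic days hit are 1, 2, 3, 4, 5, 6, 7, 8, 9, 10, 11, 12, 13.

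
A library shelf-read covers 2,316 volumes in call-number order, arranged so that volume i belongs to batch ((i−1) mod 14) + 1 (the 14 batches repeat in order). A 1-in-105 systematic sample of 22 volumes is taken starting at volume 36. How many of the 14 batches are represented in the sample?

Consecutive selections differ by k = 105, so their batch numbers differ by 105 mod 14 = 7.
gcd(105, 14) = 7, so the sample visits 14/7 = 2 distinct residues mod 14.
Start 36 is batch 8; the batches hit are 1, 8.

2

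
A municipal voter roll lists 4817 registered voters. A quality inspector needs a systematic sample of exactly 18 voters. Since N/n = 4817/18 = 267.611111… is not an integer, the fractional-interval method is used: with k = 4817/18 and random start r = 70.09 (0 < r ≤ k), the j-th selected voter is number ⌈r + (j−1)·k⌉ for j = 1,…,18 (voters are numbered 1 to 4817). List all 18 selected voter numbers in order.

j=1: r + 0k = 70.09 → ⌈·⌉ = 71
j=2: r + 1k = 337.701111… → ⌈·⌉ = 338
j=3: r + 2k = 605.312222… → ⌈·⌉ = 606
j=4: r + 3k = 872.923333… → ⌈·⌉ = 873
j=5: r + 4k = 1140.534444… → ⌈·⌉ = 1141
j=6: r + 5k = 1408.145555… → ⌈·⌉ = 1409
j=7: r + 6k = 1675.756666… → ⌈·⌉ = 1676
j=8: r + 7k = 1943.367777… → ⌈·⌉ = 1944
j=9: r + 8k = 2210.978888… → ⌈·⌉ = 2211
j=10: r + 9k = 2478.59 → ⌈·⌉ = 2479
j=11: r + 10k = 2746.201111… → ⌈·⌉ = 2747
j=12: r + 11k = 3013.812222… → ⌈·⌉ = 3014
j=13: r + 12k = 3281.423333… → ⌈·⌉ = 3282
j=14: r + 13k = 3549.034444… → ⌈·⌉ = 3550
j=15: r + 14k = 3816.645555… → ⌈·⌉ = 3817
j=16: r + 15k = 4084.256666… → ⌈·⌉ = 4085
j=17: r + 16k = 4351.867777… → ⌈·⌉ = 4352
j=18: r + 17k = 4619.478888… → ⌈·⌉ = 4620

71, 338, 606, 873, 1141, 1409, 1676, 1944, 2211, 2479, 2747, 3014, 3282, 3550, 3817, 4085, 4352, 4620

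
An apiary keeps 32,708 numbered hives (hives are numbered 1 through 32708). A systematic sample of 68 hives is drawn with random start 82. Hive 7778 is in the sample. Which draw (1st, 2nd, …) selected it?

17

k = 32708/68 = 481
position = (7778 − 82)/481 + 1 = 7696/481 + 1 = 16 + 1 = 17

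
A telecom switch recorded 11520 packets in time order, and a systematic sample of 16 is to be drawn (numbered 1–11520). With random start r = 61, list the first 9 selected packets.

k = N/n = 11520/16 = 720
packet 1: 61
packet 2: 61 + 720 = 781
packet 3: 781 + 720 = 1501
packet 4: 1501 + 720 = 2221
packet 5: 2221 + 720 = 2941
packet 6: 2941 + 720 = 3661
packet 7: 3661 + 720 = 4381
packet 8: 4381 + 720 = 5101
packet 9: 5101 + 720 = 5821

61, 781, 1501, 2221, 2941, 3661, 4381, 5101, 5821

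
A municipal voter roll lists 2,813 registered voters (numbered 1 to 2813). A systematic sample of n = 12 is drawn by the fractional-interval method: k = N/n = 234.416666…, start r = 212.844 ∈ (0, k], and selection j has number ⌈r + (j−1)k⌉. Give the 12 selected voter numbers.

j=1: r + 0k = 212.844 → ⌈·⌉ = 213
j=2: r + 1k = 447.260666… → ⌈·⌉ = 448
j=3: r + 2k = 681.677333… → ⌈·⌉ = 682
j=4: r + 3k = 916.094 → ⌈·⌉ = 917
j=5: r + 4k = 1150.510666… → ⌈·⌉ = 1151
j=6: r + 5k = 1384.927333… → ⌈·⌉ = 1385
j=7: r + 6k = 1619.344 → ⌈·⌉ = 1620
j=8: r + 7k = 1853.760666… → ⌈·⌉ = 1854
j=9: r + 8k = 2088.177333… → ⌈·⌉ = 2089
j=10: r + 9k = 2322.594 → ⌈·⌉ = 2323
j=11: r + 10k = 2557.010666… → ⌈·⌉ = 2558
j=12: r + 11k = 2791.427333… → ⌈·⌉ = 2792

213, 448, 682, 917, 1151, 1385, 1620, 1854, 2089, 2323, 2558, 2792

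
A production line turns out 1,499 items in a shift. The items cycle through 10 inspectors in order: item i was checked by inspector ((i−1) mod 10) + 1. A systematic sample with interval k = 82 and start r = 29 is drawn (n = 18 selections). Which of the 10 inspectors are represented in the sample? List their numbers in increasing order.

Consecutive selections differ by k = 82, so their inspector numbers differ by 82 mod 10 = 2.
gcd(82, 10) = 2, so the sample visits 10/2 = 5 distinct residues mod 10.
Start 29 is inspector 9; the inspectors hit are 1, 3, 5, 7, 9.

1, 3, 5, 7, 9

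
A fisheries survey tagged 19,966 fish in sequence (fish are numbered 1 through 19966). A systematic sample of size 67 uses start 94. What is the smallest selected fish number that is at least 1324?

1584

k = 19966/67 = 298
Steps past start: ⌈(1324 − 94)/298⌉ = ⌈1230/298⌉ = 5
Selected fish: 94 + 5×298 = 1584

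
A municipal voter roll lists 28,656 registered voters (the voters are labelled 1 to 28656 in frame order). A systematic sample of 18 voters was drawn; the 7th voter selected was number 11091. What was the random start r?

k = 28656/18 = 1592
r = 11091 − (7−1)×1592 = 11091 − 9552 = 1539

1539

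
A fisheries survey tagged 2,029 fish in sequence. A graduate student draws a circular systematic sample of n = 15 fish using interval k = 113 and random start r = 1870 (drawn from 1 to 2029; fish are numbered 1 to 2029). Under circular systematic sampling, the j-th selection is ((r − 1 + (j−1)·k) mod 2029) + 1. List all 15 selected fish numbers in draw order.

1870, 1983, 67, 180, 293, 406, 519, 632, 745, 858, 971, 1084, 1197, 1310, 1423

Selection 1: 1870
Selection 2: 1870 + 113 = 1983
Selection 3: 1983 + 113 = 2096 → 2096 − 2029 = 67
Selection 4: 67 + 113 = 180
Selection 5: 180 + 113 = 293
Selection 6: 293 + 113 = 406
Selection 7: 406 + 113 = 519
Selection 8: 519 + 113 = 632
Selection 9: 632 + 113 = 745
Selection 10: 745 + 113 = 858
Selection 11: 858 + 113 = 971
Selection 12: 971 + 113 = 1084
Selection 13: 1084 + 113 = 1197
Selection 14: 1197 + 113 = 1310
Selection 15: 1310 + 113 = 1423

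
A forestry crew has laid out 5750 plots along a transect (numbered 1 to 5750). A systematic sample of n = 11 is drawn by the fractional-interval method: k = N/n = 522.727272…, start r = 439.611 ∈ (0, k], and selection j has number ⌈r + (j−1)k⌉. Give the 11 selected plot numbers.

j=1: r + 0k = 439.611 → ⌈·⌉ = 440
j=2: r + 1k = 962.338272… → ⌈·⌉ = 963
j=3: r + 2k = 1485.065545… → ⌈·⌉ = 1486
j=4: r + 3k = 2007.792818… → ⌈·⌉ = 2008
j=5: r + 4k = 2530.520090… → ⌈·⌉ = 2531
j=6: r + 5k = 3053.247363… → ⌈·⌉ = 3054
j=7: r + 6k = 3575.974636… → ⌈·⌉ = 3576
j=8: r + 7k = 4098.701909… → ⌈·⌉ = 4099
j=9: r + 8k = 4621.429181… → ⌈·⌉ = 4622
j=10: r + 9k = 5144.156454… → ⌈·⌉ = 5145
j=11: r + 10k = 5666.883727… → ⌈·⌉ = 5667

440, 963, 1486, 2008, 2531, 3054, 3576, 4099, 4622, 5145, 5667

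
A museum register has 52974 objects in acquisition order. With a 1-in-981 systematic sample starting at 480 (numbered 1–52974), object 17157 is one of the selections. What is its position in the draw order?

18

k = 981
position = (17157 − 480)/981 + 1 = 16677/981 + 1 = 17 + 1 = 18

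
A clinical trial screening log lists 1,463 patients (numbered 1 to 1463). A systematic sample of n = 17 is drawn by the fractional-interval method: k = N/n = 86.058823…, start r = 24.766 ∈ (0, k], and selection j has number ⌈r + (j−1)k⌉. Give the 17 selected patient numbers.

j=1: r + 0k = 24.766 → ⌈·⌉ = 25
j=2: r + 1k = 110.824823… → ⌈·⌉ = 111
j=3: r + 2k = 196.883647… → ⌈·⌉ = 197
j=4: r + 3k = 282.942470… → ⌈·⌉ = 283
j=5: r + 4k = 369.001294… → ⌈·⌉ = 370
j=6: r + 5k = 455.060117… → ⌈·⌉ = 456
j=7: r + 6k = 541.118941… → ⌈·⌉ = 542
j=8: r + 7k = 627.177764… → ⌈·⌉ = 628
j=9: r + 8k = 713.236588… → ⌈·⌉ = 714
j=10: r + 9k = 799.295411… → ⌈·⌉ = 800
j=11: r + 10k = 885.354235… → ⌈·⌉ = 886
j=12: r + 11k = 971.413058… → ⌈·⌉ = 972
j=13: r + 12k = 1057.471882… → ⌈·⌉ = 1058
j=14: r + 13k = 1143.530705… → ⌈·⌉ = 1144
j=15: r + 14k = 1229.589529… → ⌈·⌉ = 1230
j=16: r + 15k = 1315.648352… → ⌈·⌉ = 1316
j=17: r + 16k = 1401.707176… → ⌈·⌉ = 1402

25, 111, 197, 283, 370, 456, 542, 628, 714, 800, 886, 972, 1058, 1144, 1230, 1316, 1402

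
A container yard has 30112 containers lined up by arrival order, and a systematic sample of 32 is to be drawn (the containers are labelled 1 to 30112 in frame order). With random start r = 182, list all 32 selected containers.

182, 1123, 2064, 3005, 3946, 4887, 5828, 6769, 7710, 8651, 9592, 10533, 11474, 12415, 13356, 14297, 15238, 16179, 17120, 18061, 19002, 19943, 20884, 21825, 22766, 23707, 24648, 25589, 26530, 27471, 28412, 29353

k = N/n = 30112/32 = 941
container 1: 182
container 2: 182 + 941 = 1123
container 3: 1123 + 941 = 2064
container 4: 2064 + 941 = 3005
container 5: 3005 + 941 = 3946
container 6: 3946 + 941 = 4887
container 7: 4887 + 941 = 5828
container 8: 5828 + 941 = 6769
container 9: 6769 + 941 = 7710
container 10: 7710 + 941 = 8651
container 11: 8651 + 941 = 9592
container 12: 9592 + 941 = 10533
container 13: 10533 + 941 = 11474
container 14: 11474 + 941 = 12415
container 15: 12415 + 941 = 13356
container 16: 13356 + 941 = 14297
container 17: 14297 + 941 = 15238
container 18: 15238 + 941 = 16179
container 19: 16179 + 941 = 17120
container 20: 17120 + 941 = 18061
container 21: 18061 + 941 = 19002
container 22: 19002 + 941 = 19943
container 23: 19943 + 941 = 20884
container 24: 20884 + 941 = 21825
container 25: 21825 + 941 = 22766
container 26: 22766 + 941 = 23707
container 27: 23707 + 941 = 24648
container 28: 24648 + 941 = 25589
container 29: 25589 + 941 = 26530
container 30: 26530 + 941 = 27471
container 31: 27471 + 941 = 28412
container 32: 28412 + 941 = 29353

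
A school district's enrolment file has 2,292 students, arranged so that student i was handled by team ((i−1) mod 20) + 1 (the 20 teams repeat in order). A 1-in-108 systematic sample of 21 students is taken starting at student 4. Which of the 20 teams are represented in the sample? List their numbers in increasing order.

Consecutive selections differ by k = 108, so their team numbers differ by 108 mod 20 = 8.
gcd(108, 20) = 4, so the sample visits 20/4 = 5 distinct residues mod 20.
Start 4 is team 4; the teams hit are 4, 8, 12, 16, 20.

4, 8, 12, 16, 20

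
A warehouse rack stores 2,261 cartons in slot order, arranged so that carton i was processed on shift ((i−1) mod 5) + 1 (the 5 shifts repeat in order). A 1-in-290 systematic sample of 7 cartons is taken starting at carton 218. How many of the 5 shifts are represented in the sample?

Consecutive selections differ by k = 290, so their shift numbers differ by 290 mod 5 = 0.
gcd(290, 5) = 5, so the sample visits 5/5 = 1 distinct residues mod 5.
Start 218 is shift 3; the shifts hit are 3.

1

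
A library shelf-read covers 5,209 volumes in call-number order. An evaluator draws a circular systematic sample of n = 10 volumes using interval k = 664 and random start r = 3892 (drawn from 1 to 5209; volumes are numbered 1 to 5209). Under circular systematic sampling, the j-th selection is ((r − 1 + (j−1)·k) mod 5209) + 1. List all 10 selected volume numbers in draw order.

3892, 4556, 11, 675, 1339, 2003, 2667, 3331, 3995, 4659

Selection 1: 3892
Selection 2: 3892 + 664 = 4556
Selection 3: 4556 + 664 = 5220 → 5220 − 5209 = 11
Selection 4: 11 + 664 = 675
Selection 5: 675 + 664 = 1339
Selection 6: 1339 + 664 = 2003
Selection 7: 2003 + 664 = 2667
Selection 8: 2667 + 664 = 3331
Selection 9: 3331 + 664 = 3995
Selection 10: 3995 + 664 = 4659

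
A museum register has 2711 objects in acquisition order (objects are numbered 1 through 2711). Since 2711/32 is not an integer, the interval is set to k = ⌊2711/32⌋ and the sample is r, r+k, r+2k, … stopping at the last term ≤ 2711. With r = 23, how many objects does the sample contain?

k = ⌊2711/32⌋ = 84
Achieved size = ⌊(2711 − 23)/84⌋ + 1 = ⌊2688/84⌋ + 1 = 32 + 1 = 33
(last selection: 23 + 32×84 = 2711 ≤ 2711; next would be 2795 > 2711)

33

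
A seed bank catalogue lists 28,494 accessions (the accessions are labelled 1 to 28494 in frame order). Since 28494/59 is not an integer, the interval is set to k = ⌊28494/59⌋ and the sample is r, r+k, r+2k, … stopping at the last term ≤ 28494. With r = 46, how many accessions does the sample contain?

k = ⌊28494/59⌋ = 482
Achieved size = ⌊(28494 − 46)/482⌋ + 1 = ⌊28448/482⌋ + 1 = 59 + 1 = 60
(last selection: 46 + 59×482 = 28484 ≤ 28494; next would be 28966 > 28494)

60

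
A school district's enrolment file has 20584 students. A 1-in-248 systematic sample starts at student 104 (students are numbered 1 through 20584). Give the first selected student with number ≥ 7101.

7296

k = 248
Steps past start: ⌈(7101 − 104)/248⌉ = ⌈6997/248⌉ = 29
Selected student: 104 + 29×248 = 7296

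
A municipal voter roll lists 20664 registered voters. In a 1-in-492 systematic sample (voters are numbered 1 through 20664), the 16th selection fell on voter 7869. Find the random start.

k = 492
r = 7869 − (16−1)×492 = 7869 − 7380 = 489

489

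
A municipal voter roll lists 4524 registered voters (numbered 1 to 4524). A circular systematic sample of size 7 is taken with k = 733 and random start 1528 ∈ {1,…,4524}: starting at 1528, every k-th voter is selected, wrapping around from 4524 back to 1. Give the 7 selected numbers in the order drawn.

1528, 2261, 2994, 3727, 4460, 669, 1402

Selection 1: 1528
Selection 2: 1528 + 733 = 2261
Selection 3: 2261 + 733 = 2994
Selection 4: 2994 + 733 = 3727
Selection 5: 3727 + 733 = 4460
Selection 6: 4460 + 733 = 5193 → 5193 − 4524 = 669
Selection 7: 669 + 733 = 1402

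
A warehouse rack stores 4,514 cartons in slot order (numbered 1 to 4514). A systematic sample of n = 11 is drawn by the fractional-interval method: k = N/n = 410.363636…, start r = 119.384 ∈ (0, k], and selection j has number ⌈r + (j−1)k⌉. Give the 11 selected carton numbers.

120, 530, 941, 1351, 1761, 2172, 2582, 2992, 3403, 3813, 4224

j=1: r + 0k = 119.384 → ⌈·⌉ = 120
j=2: r + 1k = 529.747636… → ⌈·⌉ = 530
j=3: r + 2k = 940.111272… → ⌈·⌉ = 941
j=4: r + 3k = 1350.474909… → ⌈·⌉ = 1351
j=5: r + 4k = 1760.838545… → ⌈·⌉ = 1761
j=6: r + 5k = 2171.202181… → ⌈·⌉ = 2172
j=7: r + 6k = 2581.565818… → ⌈·⌉ = 2582
j=8: r + 7k = 2991.929454… → ⌈·⌉ = 2992
j=9: r + 8k = 3402.293090… → ⌈·⌉ = 3403
j=10: r + 9k = 3812.656727… → ⌈·⌉ = 3813
j=11: r + 10k = 4223.020363… → ⌈·⌉ = 4224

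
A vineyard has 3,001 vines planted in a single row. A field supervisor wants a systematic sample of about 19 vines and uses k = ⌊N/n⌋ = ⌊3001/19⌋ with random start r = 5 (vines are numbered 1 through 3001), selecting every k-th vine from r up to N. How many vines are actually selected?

k = ⌊3001/19⌋ = 157
Achieved size = ⌊(3001 − 5)/157⌋ + 1 = ⌊2996/157⌋ + 1 = 19 + 1 = 20
(last selection: 5 + 19×157 = 2988 ≤ 3001; next would be 3145 > 3001)

20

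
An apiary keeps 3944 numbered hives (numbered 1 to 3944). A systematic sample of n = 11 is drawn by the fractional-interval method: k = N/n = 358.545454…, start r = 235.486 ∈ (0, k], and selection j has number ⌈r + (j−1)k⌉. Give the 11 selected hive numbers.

j=1: r + 0k = 235.486 → ⌈·⌉ = 236
j=2: r + 1k = 594.031454… → ⌈·⌉ = 595
j=3: r + 2k = 952.576909… → ⌈·⌉ = 953
j=4: r + 3k = 1311.122363… → ⌈·⌉ = 1312
j=5: r + 4k = 1669.667818… → ⌈·⌉ = 1670
j=6: r + 5k = 2028.213272… → ⌈·⌉ = 2029
j=7: r + 6k = 2386.758727… → ⌈·⌉ = 2387
j=8: r + 7k = 2745.304181… → ⌈·⌉ = 2746
j=9: r + 8k = 3103.849636… → ⌈·⌉ = 3104
j=10: r + 9k = 3462.395090… → ⌈·⌉ = 3463
j=11: r + 10k = 3820.940545… → ⌈·⌉ = 3821

236, 595, 953, 1312, 1670, 2029, 2387, 2746, 3104, 3463, 3821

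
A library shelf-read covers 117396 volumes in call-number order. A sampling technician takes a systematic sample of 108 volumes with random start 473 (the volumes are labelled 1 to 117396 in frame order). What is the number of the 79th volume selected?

85259

k = 117396/108 = 1087
79th selection = r + (79−1)·k = 473 + 78×1087 = 473 + 84786 = 85259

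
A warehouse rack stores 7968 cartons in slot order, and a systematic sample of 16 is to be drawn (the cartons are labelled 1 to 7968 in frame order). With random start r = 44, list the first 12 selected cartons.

44, 542, 1040, 1538, 2036, 2534, 3032, 3530, 4028, 4526, 5024, 5522

k = N/n = 7968/16 = 498
carton 1: 44
carton 2: 44 + 498 = 542
carton 3: 542 + 498 = 1040
carton 4: 1040 + 498 = 1538
carton 5: 1538 + 498 = 2036
carton 6: 2036 + 498 = 2534
carton 7: 2534 + 498 = 3032
carton 8: 3032 + 498 = 3530
carton 9: 3530 + 498 = 4028
carton 10: 4028 + 498 = 4526
carton 11: 4526 + 498 = 5024
carton 12: 5024 + 498 = 5522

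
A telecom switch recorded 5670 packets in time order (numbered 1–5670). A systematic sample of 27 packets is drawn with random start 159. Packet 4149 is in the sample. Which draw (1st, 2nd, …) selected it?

20

k = 5670/27 = 210
position = (4149 − 159)/210 + 1 = 3990/210 + 1 = 19 + 1 = 20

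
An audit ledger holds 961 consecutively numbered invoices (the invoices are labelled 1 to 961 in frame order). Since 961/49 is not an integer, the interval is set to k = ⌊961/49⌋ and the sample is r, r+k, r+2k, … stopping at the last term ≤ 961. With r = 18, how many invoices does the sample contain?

k = ⌊961/49⌋ = 19
Achieved size = ⌊(961 − 18)/19⌋ + 1 = ⌊943/19⌋ + 1 = 49 + 1 = 50
(last selection: 18 + 49×19 = 949 ≤ 961; next would be 968 > 961)

50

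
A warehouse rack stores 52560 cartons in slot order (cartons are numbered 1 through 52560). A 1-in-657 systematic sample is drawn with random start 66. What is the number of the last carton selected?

51969

k = 657
80th selection = r + (80−1)·k = 66 + 79×657 = 66 + 51903 = 51969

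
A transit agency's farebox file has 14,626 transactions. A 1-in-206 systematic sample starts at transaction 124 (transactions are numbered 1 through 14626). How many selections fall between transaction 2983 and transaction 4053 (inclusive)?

k = 206
First selection ≥ 2983: 124 + ⌈(2983−124)/206⌉·206 = 124 + 14×206 = 3008
Last selection ≤ 4053: 124 + ⌊(4053−124)/206⌋·206 = 124 + 19×206 = 4038
Count = 19 − 14 + 1 = 6

6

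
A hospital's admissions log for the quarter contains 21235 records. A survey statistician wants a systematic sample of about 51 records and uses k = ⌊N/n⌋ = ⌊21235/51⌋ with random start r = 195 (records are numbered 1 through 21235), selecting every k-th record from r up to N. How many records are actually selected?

k = ⌊21235/51⌋ = 416
Achieved size = ⌊(21235 − 195)/416⌋ + 1 = ⌊21040/416⌋ + 1 = 50 + 1 = 51
(last selection: 195 + 50×416 = 20995 ≤ 21235; next would be 21411 > 21235)

51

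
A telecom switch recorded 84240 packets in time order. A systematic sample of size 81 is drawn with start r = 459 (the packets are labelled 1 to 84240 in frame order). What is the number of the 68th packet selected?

70139

k = 84240/81 = 1040
68th selection = r + (68−1)·k = 459 + 67×1040 = 459 + 69680 = 70139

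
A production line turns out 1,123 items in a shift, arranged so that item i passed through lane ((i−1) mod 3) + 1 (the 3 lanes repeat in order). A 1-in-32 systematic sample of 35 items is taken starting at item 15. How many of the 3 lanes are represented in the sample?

Consecutive selections differ by k = 32, so their lane numbers differ by 32 mod 3 = 2.
gcd(32, 3) = 1, so the sample visits 3/1 = 3 distinct residues mod 3.
Start 15 is lane 3; the lanes hit are 1, 2, 3.

3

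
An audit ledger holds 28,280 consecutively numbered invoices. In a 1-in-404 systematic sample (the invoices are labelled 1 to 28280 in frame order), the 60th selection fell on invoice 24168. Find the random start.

k = 404
r = 24168 − (60−1)×404 = 24168 − 23836 = 332

332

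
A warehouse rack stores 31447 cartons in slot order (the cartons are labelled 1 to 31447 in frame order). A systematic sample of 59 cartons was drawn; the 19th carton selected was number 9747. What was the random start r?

153

k = 31447/59 = 533
r = 9747 − (19−1)×533 = 9747 − 9594 = 153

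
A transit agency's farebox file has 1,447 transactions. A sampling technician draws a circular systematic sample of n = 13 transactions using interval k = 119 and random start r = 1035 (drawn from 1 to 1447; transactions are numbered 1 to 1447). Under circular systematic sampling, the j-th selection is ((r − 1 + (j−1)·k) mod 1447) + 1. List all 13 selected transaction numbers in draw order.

1035, 1154, 1273, 1392, 64, 183, 302, 421, 540, 659, 778, 897, 1016

Selection 1: 1035
Selection 2: 1035 + 119 = 1154
Selection 3: 1154 + 119 = 1273
Selection 4: 1273 + 119 = 1392
Selection 5: 1392 + 119 = 1511 → 1511 − 1447 = 64
Selection 6: 64 + 119 = 183
Selection 7: 183 + 119 = 302
Selection 8: 302 + 119 = 421
Selection 9: 421 + 119 = 540
Selection 10: 540 + 119 = 659
Selection 11: 659 + 119 = 778
Selection 12: 778 + 119 = 897
Selection 13: 897 + 119 = 1016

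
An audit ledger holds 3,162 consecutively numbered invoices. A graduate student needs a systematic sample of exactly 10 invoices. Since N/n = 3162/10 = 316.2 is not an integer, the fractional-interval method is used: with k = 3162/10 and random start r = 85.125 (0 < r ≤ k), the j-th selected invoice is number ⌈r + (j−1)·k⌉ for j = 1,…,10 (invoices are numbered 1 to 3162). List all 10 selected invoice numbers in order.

j=1: r + 0k = 85.125 → ⌈·⌉ = 86
j=2: r + 1k = 401.325 → ⌈·⌉ = 402
j=3: r + 2k = 717.525 → ⌈·⌉ = 718
j=4: r + 3k = 1033.725 → ⌈·⌉ = 1034
j=5: r + 4k = 1349.925 → ⌈·⌉ = 1350
j=6: r + 5k = 1666.125 → ⌈·⌉ = 1667
j=7: r + 6k = 1982.325 → ⌈·⌉ = 1983
j=8: r + 7k = 2298.525 → ⌈·⌉ = 2299
j=9: r + 8k = 2614.725 → ⌈·⌉ = 2615
j=10: r + 9k = 2930.925 → ⌈·⌉ = 2931

86, 402, 718, 1034, 1350, 1667, 1983, 2299, 2615, 2931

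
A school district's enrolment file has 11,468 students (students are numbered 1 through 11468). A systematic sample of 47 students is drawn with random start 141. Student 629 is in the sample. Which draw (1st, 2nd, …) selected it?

k = 11468/47 = 244
position = (629 − 141)/244 + 1 = 488/244 + 1 = 2 + 1 = 3

3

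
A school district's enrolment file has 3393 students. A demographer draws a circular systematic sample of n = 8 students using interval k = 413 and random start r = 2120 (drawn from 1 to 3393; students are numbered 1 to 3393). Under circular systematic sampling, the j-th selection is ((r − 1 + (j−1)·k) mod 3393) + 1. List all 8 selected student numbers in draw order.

Selection 1: 2120
Selection 2: 2120 + 413 = 2533
Selection 3: 2533 + 413 = 2946
Selection 4: 2946 + 413 = 3359
Selection 5: 3359 + 413 = 3772 → 3772 − 3393 = 379
Selection 6: 379 + 413 = 792
Selection 7: 792 + 413 = 1205
Selection 8: 1205 + 413 = 1618

2120, 2533, 2946, 3359, 379, 792, 1205, 1618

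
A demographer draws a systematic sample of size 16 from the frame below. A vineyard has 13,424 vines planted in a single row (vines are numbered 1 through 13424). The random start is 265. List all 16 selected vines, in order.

k = N/n = 13424/16 = 839
vine 1: 265
vine 2: 265 + 839 = 1104
vine 3: 1104 + 839 = 1943
vine 4: 1943 + 839 = 2782
vine 5: 2782 + 839 = 3621
vine 6: 3621 + 839 = 4460
vine 7: 4460 + 839 = 5299
vine 8: 5299 + 839 = 6138
vine 9: 6138 + 839 = 6977
vine 10: 6977 + 839 = 7816
vine 11: 7816 + 839 = 8655
vine 12: 8655 + 839 = 9494
vine 13: 9494 + 839 = 10333
vine 14: 10333 + 839 = 11172
vine 15: 11172 + 839 = 12011
vine 16: 12011 + 839 = 12850

265, 1104, 1943, 2782, 3621, 4460, 5299, 6138, 6977, 7816, 8655, 9494, 10333, 11172, 12011, 12850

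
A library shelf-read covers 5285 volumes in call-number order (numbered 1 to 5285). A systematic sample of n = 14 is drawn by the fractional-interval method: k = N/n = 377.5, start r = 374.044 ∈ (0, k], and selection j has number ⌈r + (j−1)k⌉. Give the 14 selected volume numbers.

375, 752, 1130, 1507, 1885, 2262, 2640, 3017, 3395, 3772, 4150, 4527, 4905, 5282

j=1: r + 0k = 374.044 → ⌈·⌉ = 375
j=2: r + 1k = 751.544 → ⌈·⌉ = 752
j=3: r + 2k = 1129.044 → ⌈·⌉ = 1130
j=4: r + 3k = 1506.544 → ⌈·⌉ = 1507
j=5: r + 4k = 1884.044 → ⌈·⌉ = 1885
j=6: r + 5k = 2261.544 → ⌈·⌉ = 2262
j=7: r + 6k = 2639.044 → ⌈·⌉ = 2640
j=8: r + 7k = 3016.544 → ⌈·⌉ = 3017
j=9: r + 8k = 3394.044 → ⌈·⌉ = 3395
j=10: r + 9k = 3771.544 → ⌈·⌉ = 3772
j=11: r + 10k = 4149.044 → ⌈·⌉ = 4150
j=12: r + 11k = 4526.544 → ⌈·⌉ = 4527
j=13: r + 12k = 4904.044 → ⌈·⌉ = 4905
j=14: r + 13k = 5281.544 → ⌈·⌉ = 5282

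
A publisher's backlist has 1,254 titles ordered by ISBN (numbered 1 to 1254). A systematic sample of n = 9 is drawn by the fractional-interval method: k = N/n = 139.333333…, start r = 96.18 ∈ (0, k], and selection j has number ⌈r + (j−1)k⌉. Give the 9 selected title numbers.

j=1: r + 0k = 96.18 → ⌈·⌉ = 97
j=2: r + 1k = 235.513333… → ⌈·⌉ = 236
j=3: r + 2k = 374.846666… → ⌈·⌉ = 375
j=4: r + 3k = 514.18 → ⌈·⌉ = 515
j=5: r + 4k = 653.513333… → ⌈·⌉ = 654
j=6: r + 5k = 792.846666… → ⌈·⌉ = 793
j=7: r + 6k = 932.18 → ⌈·⌉ = 933
j=8: r + 7k = 1071.513333… → ⌈·⌉ = 1072
j=9: r + 8k = 1210.846666… → ⌈·⌉ = 1211

97, 236, 375, 515, 654, 793, 933, 1072, 1211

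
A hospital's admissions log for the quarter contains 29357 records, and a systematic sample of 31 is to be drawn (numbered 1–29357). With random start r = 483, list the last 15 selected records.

15635, 16582, 17529, 18476, 19423, 20370, 21317, 22264, 23211, 24158, 25105, 26052, 26999, 27946, 28893

k = N/n = 29357/31 = 947
17th selection = 483 + 16×947 = 15635
18th: 15635 + 947 = 16582
19th: 16582 + 947 = 17529
20th: 17529 + 947 = 18476
21st: 18476 + 947 = 19423
22nd: 19423 + 947 = 20370
23rd: 20370 + 947 = 21317
24th: 21317 + 947 = 22264
25th: 22264 + 947 = 23211
26th: 23211 + 947 = 24158
27th: 24158 + 947 = 25105
28th: 25105 + 947 = 26052
29th: 26052 + 947 = 26999
30th: 26999 + 947 = 27946
31st: 27946 + 947 = 28893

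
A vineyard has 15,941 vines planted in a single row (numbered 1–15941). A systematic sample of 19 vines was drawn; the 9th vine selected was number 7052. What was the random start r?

k = 15941/19 = 839
r = 7052 − (9−1)×839 = 7052 − 6712 = 340

340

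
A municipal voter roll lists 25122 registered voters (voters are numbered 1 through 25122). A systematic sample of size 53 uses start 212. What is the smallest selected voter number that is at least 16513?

k = 25122/53 = 474
Steps past start: ⌈(16513 − 212)/474⌉ = ⌈16301/474⌉ = 35
Selected voter: 212 + 35×474 = 16802

16802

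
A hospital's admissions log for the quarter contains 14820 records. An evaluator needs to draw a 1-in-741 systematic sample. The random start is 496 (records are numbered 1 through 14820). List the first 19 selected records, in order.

record 1: 496
record 2: 496 + 741 = 1237
record 3: 1237 + 741 = 1978
record 4: 1978 + 741 = 2719
record 5: 2719 + 741 = 3460
record 6: 3460 + 741 = 4201
record 7: 4201 + 741 = 4942
record 8: 4942 + 741 = 5683
record 9: 5683 + 741 = 6424
record 10: 6424 + 741 = 7165
record 11: 7165 + 741 = 7906
record 12: 7906 + 741 = 8647
record 13: 8647 + 741 = 9388
record 14: 9388 + 741 = 10129
record 15: 10129 + 741 = 10870
record 16: 10870 + 741 = 11611
record 17: 11611 + 741 = 12352
record 18: 12352 + 741 = 13093
record 19: 13093 + 741 = 13834

496, 1237, 1978, 2719, 3460, 4201, 4942, 5683, 6424, 7165, 7906, 8647, 9388, 10129, 10870, 11611, 12352, 13093, 13834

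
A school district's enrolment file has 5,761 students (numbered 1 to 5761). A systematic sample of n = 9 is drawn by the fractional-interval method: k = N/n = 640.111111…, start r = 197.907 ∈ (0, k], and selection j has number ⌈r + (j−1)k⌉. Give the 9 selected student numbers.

j=1: r + 0k = 197.907 → ⌈·⌉ = 198
j=2: r + 1k = 838.018111… → ⌈·⌉ = 839
j=3: r + 2k = 1478.129222… → ⌈·⌉ = 1479
j=4: r + 3k = 2118.240333… → ⌈·⌉ = 2119
j=5: r + 4k = 2758.351444… → ⌈·⌉ = 2759
j=6: r + 5k = 3398.462555… → ⌈·⌉ = 3399
j=7: r + 6k = 4038.573666… → ⌈·⌉ = 4039
j=8: r + 7k = 4678.684777… → ⌈·⌉ = 4679
j=9: r + 8k = 5318.795888… → ⌈·⌉ = 5319

198, 839, 1479, 2119, 2759, 3399, 4039, 4679, 5319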